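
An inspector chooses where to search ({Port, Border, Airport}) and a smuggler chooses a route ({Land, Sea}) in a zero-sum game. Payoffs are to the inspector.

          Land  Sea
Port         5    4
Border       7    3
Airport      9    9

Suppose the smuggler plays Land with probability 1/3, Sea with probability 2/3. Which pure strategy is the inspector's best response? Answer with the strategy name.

Expected payoff of Port: (1/3)·5 + (2/3)·4 = 13/3.
Expected payoff of Border: (1/3)·7 + (2/3)·3 = 13/3.
Expected payoff of Airport: (1/3)·9 + (2/3)·9 = 9.
The largest is 9, so the inspector's best response is Airport.

Airport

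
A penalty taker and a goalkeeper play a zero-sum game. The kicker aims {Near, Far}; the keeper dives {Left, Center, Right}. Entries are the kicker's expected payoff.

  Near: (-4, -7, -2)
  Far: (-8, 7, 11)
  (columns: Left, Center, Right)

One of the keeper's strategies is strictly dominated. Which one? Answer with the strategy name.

Right

Left holds the kicker's payoff strictly below Right in every row: -4 < -2, -8 < 11.
So Right is strictly dominated for the keeper.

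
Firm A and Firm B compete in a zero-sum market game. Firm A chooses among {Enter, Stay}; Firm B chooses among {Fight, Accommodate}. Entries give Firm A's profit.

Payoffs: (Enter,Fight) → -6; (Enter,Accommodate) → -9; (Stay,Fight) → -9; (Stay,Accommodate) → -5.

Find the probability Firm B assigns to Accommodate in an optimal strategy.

Row minima: Enter → -9, Stay → -9; maximin = -9.
Column maxima: Fight → -6, Accommodate → -5; minimax = -6.
-9 ≠ -6, so there is no saddle point; optimal play is mixed.
Let Firm A play Enter with probability p. Expected payoff against Fight: (-6)p + (-9)(1−p) = 3p − 9; against Accommodate: (-9)p + (-5)(1−p) = −4p − 5.
Setting these equal: 3p − 9 = −4p − 5 ⇒ 7p = 4 ⇒ p = 4/7, and the value is (3)·(4/7) − 9 = -51/7.
For Firm B: with q = P(Fight), equating Enter's and Stay's payoffs gives 3q − 9 = −4q − 5 ⇒ q = 4/7.

3/7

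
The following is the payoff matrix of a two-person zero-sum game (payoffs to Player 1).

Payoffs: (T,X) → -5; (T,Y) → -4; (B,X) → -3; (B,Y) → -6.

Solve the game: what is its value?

Row minima: T → -5, B → -6; maximin = -5.
Column maxima: X → -3, Y → -4; minimax = -4.
-5 ≠ -4, so there is no saddle point; optimal play is mixed.
Let Player 1 play T with probability p. Expected payoff against X: (-5)p + (-3)(1−p) = −2p − 3; against Y: (-4)p + (-6)(1−p) = 2p − 6.
Setting these equal: −2p − 3 = 2p − 6 ⇒ −4p = -3 ⇒ p = 3/4, and the value is (-2)·(3/4) − 3 = -9/2.
For Player 2: with q = P(X), equating T's and B's payoffs gives −q − 4 = 3q − 6 ⇒ q = 1/2.

-9/2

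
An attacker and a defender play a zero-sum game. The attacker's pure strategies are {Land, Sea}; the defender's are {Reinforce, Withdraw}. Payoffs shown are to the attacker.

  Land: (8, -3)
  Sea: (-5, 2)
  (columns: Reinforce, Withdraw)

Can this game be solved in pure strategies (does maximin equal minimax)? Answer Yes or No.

No

Row minima: Land → -3, Sea → -5; maximin = -3.
Column maxima: Reinforce → 8, Withdraw → 2; minimax = 2.
-3 ≠ 2, so no pure-strategy equilibrium exists.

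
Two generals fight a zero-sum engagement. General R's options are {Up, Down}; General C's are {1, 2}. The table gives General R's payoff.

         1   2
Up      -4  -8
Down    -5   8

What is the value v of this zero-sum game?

Row minima: Up → -8, Down → -5; maximin = -5.
Column maxima: 1 → -4, 2 → 8; minimax = -4.
-5 ≠ -4, so there is no saddle point; optimal play is mixed.
Let General R play Up with probability p. Expected payoff against 1: (-4)p + (-5)(1−p) = p − 5; against 2: (-8)p + 8(1−p) = −16p + 8.
Setting these equal: p − 5 = −16p + 8 ⇒ 17p = 13 ⇒ p = 13/17, and the value is (1)·(13/17) − 5 = -72/17.
For General C: with q = P(1), equating Up's and Down's payoffs gives 4q − 8 = −13q + 8 ⇒ q = 16/17.

-72/17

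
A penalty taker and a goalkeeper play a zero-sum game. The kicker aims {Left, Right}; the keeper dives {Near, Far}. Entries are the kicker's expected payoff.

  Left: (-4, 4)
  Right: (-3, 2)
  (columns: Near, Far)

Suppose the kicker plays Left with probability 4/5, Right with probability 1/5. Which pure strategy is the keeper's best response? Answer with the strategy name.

If the keeper plays Near, the kicker's expected payoff is (4/5)·(-4) + (1/5)·(-3) = -19/5.
If the keeper plays Far, the kicker's expected payoff is (4/5)·4 + (1/5)·2 = 18/5.
The keeper minimizes the kicker's payoff; the smallest is -19/5, so the best response is Near.

Near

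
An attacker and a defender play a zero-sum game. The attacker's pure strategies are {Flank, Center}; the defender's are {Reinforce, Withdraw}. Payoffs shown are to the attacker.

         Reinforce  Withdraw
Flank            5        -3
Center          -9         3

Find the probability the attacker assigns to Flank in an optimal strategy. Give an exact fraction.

Row minima: Flank → -3, Center → -9; maximin = -3.
Column maxima: Reinforce → 5, Withdraw → 3; minimax = 3.
-3 ≠ 3, so there is no saddle point; optimal play is mixed.
Let the attacker play Flank with probability p. Expected payoff against Reinforce: 5p + (-9)(1−p) = 14p − 9; against Withdraw: (-3)p + 3(1−p) = −6p + 3.
Setting these equal: 14p − 9 = −6p + 3 ⇒ 20p = 12 ⇒ p = 3/5, and the value is (14)·(3/5) − 9 = -3/5.
For the defender: with q = P(Reinforce), equating Flank's and Center's payoffs gives 8q − 3 = −12q + 3 ⇒ q = 3/10.

3/5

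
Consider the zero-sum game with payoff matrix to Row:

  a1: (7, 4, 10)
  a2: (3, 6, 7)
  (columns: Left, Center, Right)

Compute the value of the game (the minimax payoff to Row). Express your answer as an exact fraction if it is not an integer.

Row minima: a1 → 4, a2 → 3; maximin = 4.
Column maxima: Left → 7, Center → 6, Right → 10; minimax = 6.
4 ≠ 6, so there is no saddle point; optimal play is mixed.
Right is strictly dominated by Left (it gives Row strictly more in every row), so Column never plays it.
On the remaining 2×2 (a1, a2 vs Left, Center):
Let Row play a1 with probability p. Expected payoff against Left: 7p + 3(1−p) = 4p + 3; against Center: 4p + 6(1−p) = −2p + 6.
Setting these equal: 4p + 3 = −2p + 6 ⇒ 6p = 3 ⇒ p = 1/2, and the value is (4)·(1/2) + 3 = 5.
For Column: with q = P(Left), equating a1's and a2's payoffs gives 3q + 4 = −3q + 6 ⇒ q = 1/3.

5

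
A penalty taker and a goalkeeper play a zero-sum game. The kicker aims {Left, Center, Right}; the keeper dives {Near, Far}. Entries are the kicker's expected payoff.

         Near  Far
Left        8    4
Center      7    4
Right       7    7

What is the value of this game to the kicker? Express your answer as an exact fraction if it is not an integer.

7

Row minima: Left → 4, Center → 4, Right → 7; maximin = 7.
Column maxima: Near → 8, Far → 7; minimax = 7.
Since maximin = minimax = 7, there is a saddle point and the value is 7.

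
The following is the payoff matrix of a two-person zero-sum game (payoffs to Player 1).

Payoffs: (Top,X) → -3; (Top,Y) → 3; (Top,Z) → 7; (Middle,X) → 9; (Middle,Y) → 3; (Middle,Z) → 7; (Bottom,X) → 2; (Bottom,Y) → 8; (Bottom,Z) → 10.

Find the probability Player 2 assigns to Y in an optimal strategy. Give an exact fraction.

Row minima: Top → -3, Middle → 3, Bottom → 2; maximin = 3.
Column maxima: X → 9, Y → 8, Z → 10; minimax = 8.
3 ≠ 8, so there is no saddle point; optimal play is mixed.
Top is strictly dominated by Bottom, so Player 1 never plays it.
Z is strictly dominated by Y (it gives Player 1 strictly more in every row), so Player 2 never plays it.
On the remaining 2×2 (Middle, Bottom vs X, Y):
Let Player 1 play Middle with probability p. Expected payoff against X: 9p + 2(1−p) = 7p + 2; against Y: 3p + 8(1−p) = −5p + 8.
Setting these equal: 7p + 2 = −5p + 8 ⇒ 12p = 6 ⇒ p = 1/2, and the value is (7)·(1/2) + 2 = 11/2.
For Player 2: with q = P(X), equating Middle's and Bottom's payoffs gives 6q + 3 = −6q + 8 ⇒ q = 5/12.

7/12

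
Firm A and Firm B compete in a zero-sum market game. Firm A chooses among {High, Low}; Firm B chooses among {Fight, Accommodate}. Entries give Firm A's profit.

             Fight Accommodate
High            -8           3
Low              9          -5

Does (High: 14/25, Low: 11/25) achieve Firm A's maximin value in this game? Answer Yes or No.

Yes

Against Fight this mix gives (14/25)·(-8) + (11/25)·9 = -13/25.
Against Accommodate this mix gives (14/25)·3 + (11/25)·(-5) = -13/25.
All of Firm B's active replies (Fight, Accommodate) yield -13/25, and no column does worse for Firm A. The mix makes Firm B indifferent and guarantees -13/25, so it is optimal.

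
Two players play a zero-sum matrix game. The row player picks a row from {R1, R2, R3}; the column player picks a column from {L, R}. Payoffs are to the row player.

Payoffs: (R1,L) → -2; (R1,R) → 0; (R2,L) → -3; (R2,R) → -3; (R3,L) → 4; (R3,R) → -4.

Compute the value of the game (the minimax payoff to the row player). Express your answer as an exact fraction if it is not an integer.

Row minima: R1 → -2, R2 → -3, R3 → -4; maximin = -2.
Column maxima: L → 4, R → 0; minimax = 0.
-2 ≠ 0, so there is no saddle point; optimal play is mixed.
R2 is strictly dominated by R1, so the row player never plays it.
On the remaining 2×2 (R1, R3 vs L, R):
Let the row player play R1 with probability p. Expected payoff against L: (-2)p + 4(1−p) = −6p + 4; against R: 0p + (-4)(1−p) = 4p − 4.
Setting these equal: −6p + 4 = 4p − 4 ⇒ −10p = -8 ⇒ p = 4/5, and the value is (-6)·(4/5) + 4 = -4/5.
For the column player: with q = P(L), equating R1's and R3's payoffs gives −2q = 8q − 4 ⇒ q = 2/5.

-4/5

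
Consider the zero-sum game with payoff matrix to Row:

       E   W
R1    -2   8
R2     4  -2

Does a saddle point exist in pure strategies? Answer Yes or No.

Row minima: R1 → -2, R2 → -2; maximin = -2.
Column maxima: E → 4, W → 8; minimax = 4.
-2 ≠ 4, so no pure-strategy equilibrium exists.

No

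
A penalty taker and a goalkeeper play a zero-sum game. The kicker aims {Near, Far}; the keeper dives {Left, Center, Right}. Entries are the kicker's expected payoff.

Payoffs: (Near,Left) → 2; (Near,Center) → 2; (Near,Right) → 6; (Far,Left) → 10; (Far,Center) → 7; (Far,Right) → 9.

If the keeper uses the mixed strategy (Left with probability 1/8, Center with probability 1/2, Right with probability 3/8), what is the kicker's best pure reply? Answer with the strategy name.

Far

Expected payoff of Near: (1/8)·2 + (1/2)·2 + (3/8)·6 = 7/2.
Expected payoff of Far: (1/8)·10 + (1/2)·7 + (3/8)·9 = 65/8.
The largest is 65/8, so the kicker's best response is Far.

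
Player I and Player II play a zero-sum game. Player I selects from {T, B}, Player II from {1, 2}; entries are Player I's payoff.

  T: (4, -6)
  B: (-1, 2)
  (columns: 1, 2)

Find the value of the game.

Row minima: T → -6, B → -1; maximin = -1.
Column maxima: 1 → 4, 2 → 2; minimax = 2.
-1 ≠ 2, so there is no saddle point; optimal play is mixed.
Let Player I play T with probability p. Expected payoff against 1: 4p + (-1)(1−p) = 5p − 1; against 2: (-6)p + 2(1−p) = −8p + 2.
Setting these equal: 5p − 1 = −8p + 2 ⇒ 13p = 3 ⇒ p = 3/13, and the value is (5)·(3/13) − 1 = 2/13.
For Player II: with q = P(1), equating T's and B's payoffs gives 10q − 6 = −3q + 2 ⇒ q = 8/13.

2/13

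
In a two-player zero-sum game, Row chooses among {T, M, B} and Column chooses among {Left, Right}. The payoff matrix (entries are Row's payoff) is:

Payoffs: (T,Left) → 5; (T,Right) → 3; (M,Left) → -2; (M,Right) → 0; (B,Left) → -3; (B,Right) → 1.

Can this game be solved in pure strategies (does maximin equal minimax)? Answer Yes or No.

Yes

Row minima: T → 3, M → -2, B → -3; maximin = 3.
Column maxima: Left → 5, Right → 3; minimax = 3.
maximin = minimax = 3, so a saddle point exists.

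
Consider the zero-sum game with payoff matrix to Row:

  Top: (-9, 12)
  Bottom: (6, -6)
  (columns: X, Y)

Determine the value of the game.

Row minima: Top → -9, Bottom → -6; maximin = -6.
Column maxima: X → 6, Y → 12; minimax = 6.
-6 ≠ 6, so there is no saddle point; optimal play is mixed.
Let Row play Top with probability p. Expected payoff against X: (-9)p + 6(1−p) = −15p + 6; against Y: 12p + (-6)(1−p) = 18p − 6.
Setting these equal: −15p + 6 = 18p − 6 ⇒ −33p = -12 ⇒ p = 4/11, and the value is (-15)·(4/11) + 6 = 6/11.
For Column: with q = P(X), equating Top's and Bottom's payoffs gives −21q + 12 = 12q − 6 ⇒ q = 6/11.

6/11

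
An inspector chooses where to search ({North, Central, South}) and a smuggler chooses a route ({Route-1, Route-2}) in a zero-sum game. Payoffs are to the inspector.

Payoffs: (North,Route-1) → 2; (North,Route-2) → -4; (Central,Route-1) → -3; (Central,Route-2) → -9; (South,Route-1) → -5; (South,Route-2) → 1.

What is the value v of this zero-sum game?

Row minima: North → -4, Central → -9, South → -5; maximin = -4.
Column maxima: Route-1 → 2, Route-2 → 1; minimax = 1.
-4 ≠ 1, so there is no saddle point; optimal play is mixed.
Central is strictly dominated by North, so the inspector never plays it.
On the remaining 2×2 (North, South vs Route-1, Route-2):
Let the inspector play North with probability p. Expected payoff against Route-1: 2p + (-5)(1−p) = 7p − 5; against Route-2: (-4)p + 1(1−p) = −5p + 1.
Setting these equal: 7p − 5 = −5p + 1 ⇒ 12p = 6 ⇒ p = 1/2, and the value is (7)·(1/2) − 5 = -3/2.
For the smuggler: with q = P(Route-1), equating North's and South's payoffs gives 6q − 4 = −6q + 1 ⇒ q = 5/12.

-3/2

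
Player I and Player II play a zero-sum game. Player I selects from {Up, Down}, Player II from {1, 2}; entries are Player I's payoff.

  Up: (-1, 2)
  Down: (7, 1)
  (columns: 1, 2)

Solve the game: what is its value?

Row minima: Up → -1, Down → 1; maximin = 1.
Column maxima: 1 → 7, 2 → 2; minimax = 2.
1 ≠ 2, so there is no saddle point; optimal play is mixed.
Let Player I play Up with probability p. Expected payoff against 1: (-1)p + 7(1−p) = −8p + 7; against 2: 2p + 1(1−p) = p + 1.
Setting these equal: −8p + 7 = p + 1 ⇒ −9p = -6 ⇒ p = 2/3, and the value is (-8)·(2/3) + 7 = 5/3.
For Player II: with q = P(1), equating Up's and Down's payoffs gives −3q + 2 = 6q + 1 ⇒ q = 1/9.

5/3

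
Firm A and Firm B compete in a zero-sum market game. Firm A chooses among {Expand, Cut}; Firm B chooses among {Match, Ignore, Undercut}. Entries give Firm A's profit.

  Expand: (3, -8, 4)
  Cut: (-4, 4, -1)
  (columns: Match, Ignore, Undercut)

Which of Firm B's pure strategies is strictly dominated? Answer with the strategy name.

Match holds Firm A's payoff strictly below Undercut in every row: 3 < 4, -4 < -1.
So Undercut is strictly dominated for Firm B.

Undercut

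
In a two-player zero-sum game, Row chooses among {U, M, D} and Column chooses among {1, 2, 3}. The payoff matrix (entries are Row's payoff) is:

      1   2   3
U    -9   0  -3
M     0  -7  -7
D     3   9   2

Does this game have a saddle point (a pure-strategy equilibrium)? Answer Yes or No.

Row minima: U → -9, M → -7, D → 2; maximin = 2.
Column maxima: 1 → 3, 2 → 9, 3 → 2; minimax = 2.
maximin = minimax = 2, so a saddle point exists.

Yes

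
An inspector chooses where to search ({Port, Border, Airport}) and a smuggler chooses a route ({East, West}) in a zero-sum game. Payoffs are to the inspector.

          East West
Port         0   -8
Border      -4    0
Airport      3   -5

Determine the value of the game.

-5/3

Row minima: Port → -8, Border → -4, Airport → -5; maximin = -4.
Column maxima: East → 3, West → 0; minimax = 0.
-4 ≠ 0, so there is no saddle point; optimal play is mixed.
Port is strictly dominated by Airport, so the inspector never plays it.
On the remaining 2×2 (Border, Airport vs East, West):
Let the inspector play Border with probability p. Expected payoff against East: (-4)p + 3(1−p) = −7p + 3; against West: 0p + (-5)(1−p) = 5p − 5.
Setting these equal: −7p + 3 = 5p − 5 ⇒ −12p = -8 ⇒ p = 2/3, and the value is (-7)·(2/3) + 3 = -5/3.
For the smuggler: with q = P(East), equating Border's and Airport's payoffs gives −4q = 8q − 5 ⇒ q = 5/12.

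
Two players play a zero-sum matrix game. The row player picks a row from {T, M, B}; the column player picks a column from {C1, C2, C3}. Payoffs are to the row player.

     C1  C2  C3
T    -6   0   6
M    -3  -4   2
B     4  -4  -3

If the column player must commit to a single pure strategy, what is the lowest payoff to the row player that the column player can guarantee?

0

Column maxima: C1 → 4, C2 → 0, C3 → 6.
The smallest of these is 0.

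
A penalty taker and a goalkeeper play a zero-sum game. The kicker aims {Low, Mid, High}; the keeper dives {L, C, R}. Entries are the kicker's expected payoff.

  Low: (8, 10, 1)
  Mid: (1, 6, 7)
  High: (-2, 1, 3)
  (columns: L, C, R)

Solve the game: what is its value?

Row minima: Low → 1, Mid → 1, High → -2; maximin = 1.
Column maxima: L → 8, C → 10, R → 7; minimax = 7.
1 ≠ 7, so there is no saddle point; optimal play is mixed.
High is strictly dominated by Mid, so the kicker never plays it.
C is strictly dominated by L (it gives the kicker strictly more in every row), so the keeper never plays it.
On the remaining 2×2 (Low, Mid vs L, R):
Let the kicker play Low with probability p. Expected payoff against L: 8p + 1(1−p) = 7p + 1; against R: 1p + 7(1−p) = −6p + 7.
Setting these equal: 7p + 1 = −6p + 7 ⇒ 13p = 6 ⇒ p = 6/13, and the value is (7)·(6/13) + 1 = 55/13.
For the keeper: with q = P(L), equating Low's and Mid's payoffs gives 7q + 1 = −6q + 7 ⇒ q = 6/13.

55/13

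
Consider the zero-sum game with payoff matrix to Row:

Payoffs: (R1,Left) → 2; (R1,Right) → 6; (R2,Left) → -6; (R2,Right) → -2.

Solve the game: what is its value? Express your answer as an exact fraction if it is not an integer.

Row minima: R1 → 2, R2 → -6; maximin = 2.
Column maxima: Left → 2, Right → 6; minimax = 2.
Since maximin = minimax = 2, there is a saddle point and the value is 2.

2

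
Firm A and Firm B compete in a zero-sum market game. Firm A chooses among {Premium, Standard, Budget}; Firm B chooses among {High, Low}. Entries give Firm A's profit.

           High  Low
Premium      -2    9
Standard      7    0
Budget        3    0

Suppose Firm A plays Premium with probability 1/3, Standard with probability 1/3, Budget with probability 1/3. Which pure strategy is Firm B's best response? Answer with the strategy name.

High

If Firm B plays High, Firm A's expected payoff is (1/3)·(-2) + (1/3)·7 + (1/3)·3 = 8/3.
If Firm B plays Low, Firm A's expected payoff is (1/3)·9 + (1/3)·0 + (1/3)·0 = 3.
Firm B minimizes Firm A's payoff; the smallest is 8/3, so the best response is High.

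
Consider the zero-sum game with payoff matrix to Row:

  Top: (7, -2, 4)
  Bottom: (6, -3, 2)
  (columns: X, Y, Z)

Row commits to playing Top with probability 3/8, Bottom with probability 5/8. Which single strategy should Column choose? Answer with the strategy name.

Y

If Column plays X, Row's expected payoff is (3/8)·7 + (5/8)·6 = 51/8.
If Column plays Y, Row's expected payoff is (3/8)·(-2) + (5/8)·(-3) = -21/8.
If Column plays Z, Row's expected payoff is (3/8)·4 + (5/8)·2 = 11/4.
Column minimizes Row's payoff; the smallest is -21/8, so the best response is Y.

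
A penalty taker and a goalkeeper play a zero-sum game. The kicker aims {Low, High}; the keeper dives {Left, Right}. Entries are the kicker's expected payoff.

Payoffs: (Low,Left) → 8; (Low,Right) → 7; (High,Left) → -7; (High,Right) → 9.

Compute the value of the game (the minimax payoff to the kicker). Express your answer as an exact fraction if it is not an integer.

121/17

Row minima: Low → 7, High → -7; maximin = 7.
Column maxima: Left → 8, Right → 9; minimax = 8.
7 ≠ 8, so there is no saddle point; optimal play is mixed.
Let the kicker play Low with probability p. Expected payoff against Left: 8p + (-7)(1−p) = 15p − 7; against Right: 7p + 9(1−p) = −2p + 9.
Setting these equal: 15p − 7 = −2p + 9 ⇒ 17p = 16 ⇒ p = 16/17, and the value is (15)·(16/17) − 7 = 121/17.
For the keeper: with q = P(Left), equating Low's and High's payoffs gives q + 7 = −16q + 9 ⇒ q = 2/17.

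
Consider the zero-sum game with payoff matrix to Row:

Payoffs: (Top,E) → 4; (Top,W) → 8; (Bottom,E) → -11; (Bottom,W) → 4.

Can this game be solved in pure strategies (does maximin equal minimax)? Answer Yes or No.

Row minima: Top → 4, Bottom → -11; maximin = 4.
Column maxima: E → 4, W → 8; minimax = 4.
maximin = minimax = 4, so a saddle point exists.

Yes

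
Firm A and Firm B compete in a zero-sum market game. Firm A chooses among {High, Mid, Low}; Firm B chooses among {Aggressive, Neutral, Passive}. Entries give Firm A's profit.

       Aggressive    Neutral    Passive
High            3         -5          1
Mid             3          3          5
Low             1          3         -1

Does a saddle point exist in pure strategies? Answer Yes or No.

Yes

Row minima: High → -5, Mid → 3, Low → -1; maximin = 3.
Column maxima: Aggressive → 3, Neutral → 3, Passive → 5; minimax = 3.
maximin = minimax = 3, so a saddle point exists.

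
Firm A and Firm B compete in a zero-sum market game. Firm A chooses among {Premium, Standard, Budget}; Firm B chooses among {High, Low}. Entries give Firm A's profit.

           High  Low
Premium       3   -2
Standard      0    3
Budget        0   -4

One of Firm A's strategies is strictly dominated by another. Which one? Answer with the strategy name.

Premium gives a strictly higher payoff than Budget against every column: 3 > 0, -2 > -4.
So Budget is strictly dominated and Firm A never plays it.

Budget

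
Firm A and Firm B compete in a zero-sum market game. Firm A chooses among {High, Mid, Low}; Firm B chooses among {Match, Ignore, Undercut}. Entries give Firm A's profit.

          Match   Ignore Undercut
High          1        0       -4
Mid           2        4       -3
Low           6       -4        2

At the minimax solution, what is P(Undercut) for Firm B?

8/13

Row minima: High → -4, Mid → -3, Low → -4; maximin = -3.
Column maxima: Match → 6, Ignore → 4, Undercut → 2; minimax = 2.
-3 ≠ 2, so there is no saddle point; optimal play is mixed.
High is strictly dominated by Mid, so Firm A never plays it.
Match is strictly dominated by Undercut (it gives Firm A strictly more in every row), so Firm B never plays it.
On the remaining 2×2 (Mid, Low vs Ignore, Undercut):
Let Firm A play Mid with probability p. Expected payoff against Ignore: 4p + (-4)(1−p) = 8p − 4; against Undercut: (-3)p + 2(1−p) = −5p + 2.
Setting these equal: 8p − 4 = −5p + 2 ⇒ 13p = 6 ⇒ p = 6/13, and the value is (8)·(6/13) − 4 = -4/13.
For Firm B: with q = P(Ignore), equating Mid's and Low's payoffs gives 7q − 3 = −6q + 2 ⇒ q = 5/13.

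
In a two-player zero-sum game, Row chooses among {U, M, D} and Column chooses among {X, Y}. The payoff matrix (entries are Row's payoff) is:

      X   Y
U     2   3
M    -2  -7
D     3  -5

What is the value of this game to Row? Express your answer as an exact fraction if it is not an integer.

Row minima: U → 2, M → -7, D → -5; maximin = 2.
Column maxima: X → 3, Y → 3; minimax = 3.
2 ≠ 3, so there is no saddle point; optimal play is mixed.
M is strictly dominated by U, so Row never plays it.
On the remaining 2×2 (U, D vs X, Y):
Let Row play U with probability p. Expected payoff against X: 2p + 3(1−p) = −p + 3; against Y: 3p + (-5)(1−p) = 8p − 5.
Setting these equal: −p + 3 = 8p − 5 ⇒ −9p = -8 ⇒ p = 8/9, and the value is (-1)·(8/9) + 3 = 19/9.
For Column: with q = P(X), equating U's and D's payoffs gives −q + 3 = 8q − 5 ⇒ q = 8/9.

19/9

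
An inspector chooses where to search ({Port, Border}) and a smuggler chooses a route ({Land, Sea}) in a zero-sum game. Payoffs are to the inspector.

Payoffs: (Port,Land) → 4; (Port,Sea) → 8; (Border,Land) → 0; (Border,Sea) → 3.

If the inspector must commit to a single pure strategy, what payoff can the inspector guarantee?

4

Row minima: Port → 4, Border → 0.
The best of these is 4.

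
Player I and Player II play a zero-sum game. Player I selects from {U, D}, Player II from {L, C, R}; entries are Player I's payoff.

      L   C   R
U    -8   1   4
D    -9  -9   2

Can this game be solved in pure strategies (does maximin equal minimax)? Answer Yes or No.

Row minima: U → -8, D → -9; maximin = -8.
Column maxima: L → -8, C → 1, R → 4; minimax = -8.
maximin = minimax = -8, so a saddle point exists.

Yes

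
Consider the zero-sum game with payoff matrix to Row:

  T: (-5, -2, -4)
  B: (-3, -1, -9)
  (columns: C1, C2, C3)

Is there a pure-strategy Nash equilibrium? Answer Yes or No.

Row minima: T → -5, B → -9; maximin = -5.
Column maxima: C1 → -3, C2 → -1, C3 → -4; minimax = -4.
-5 ≠ -4, so no pure-strategy equilibrium exists.

No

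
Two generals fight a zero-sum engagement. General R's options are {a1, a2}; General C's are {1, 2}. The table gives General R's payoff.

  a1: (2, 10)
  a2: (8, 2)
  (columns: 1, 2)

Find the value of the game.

Row minima: a1 → 2, a2 → 2; maximin = 2.
Column maxima: 1 → 8, 2 → 10; minimax = 8.
2 ≠ 8, so there is no saddle point; optimal play is mixed.
Let General R play a1 with probability p. Expected payoff against 1: 2p + 8(1−p) = −6p + 8; against 2: 10p + 2(1−p) = 8p + 2.
Setting these equal: −6p + 8 = 8p + 2 ⇒ −14p = -6 ⇒ p = 3/7, and the value is (-6)·(3/7) + 8 = 38/7.
For General C: with q = P(1), equating a1's and a2's payoffs gives −8q + 10 = 6q + 2 ⇒ q = 4/7.

38/7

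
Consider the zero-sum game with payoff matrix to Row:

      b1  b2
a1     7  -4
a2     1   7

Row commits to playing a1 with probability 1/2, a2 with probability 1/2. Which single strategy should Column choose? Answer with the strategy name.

b2

If Column plays b1, Row's expected payoff is (1/2)·7 + (1/2)·1 = 4.
If Column plays b2, Row's expected payoff is (1/2)·(-4) + (1/2)·7 = 3/2.
Column minimizes Row's payoff; the smallest is 3/2, so the best response is b2.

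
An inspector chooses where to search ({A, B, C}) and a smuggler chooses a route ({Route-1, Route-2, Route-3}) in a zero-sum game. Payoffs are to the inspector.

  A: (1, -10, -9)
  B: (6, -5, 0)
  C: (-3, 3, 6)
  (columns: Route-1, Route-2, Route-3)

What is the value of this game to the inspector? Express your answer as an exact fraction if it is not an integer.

Row minima: A → -10, B → -5, C → -3; maximin = -3.
Column maxima: Route-1 → 6, Route-2 → 3, Route-3 → 6; minimax = 3.
-3 ≠ 3, so there is no saddle point; optimal play is mixed.
A is strictly dominated by B, so the inspector never plays it.
Route-3 is strictly dominated by Route-2 (it gives the inspector strictly more in every row), so the smuggler never plays it.
On the remaining 2×2 (B, C vs Route-1, Route-2):
Let the inspector play B with probability p. Expected payoff against Route-1: 6p + (-3)(1−p) = 9p − 3; against Route-2: (-5)p + 3(1−p) = −8p + 3.
Setting these equal: 9p − 3 = −8p + 3 ⇒ 17p = 6 ⇒ p = 6/17, and the value is (9)·(6/17) − 3 = 3/17.
For the smuggler: with q = P(Route-1), equating B's and C's payoffs gives 11q − 5 = −6q + 3 ⇒ q = 8/17.

3/17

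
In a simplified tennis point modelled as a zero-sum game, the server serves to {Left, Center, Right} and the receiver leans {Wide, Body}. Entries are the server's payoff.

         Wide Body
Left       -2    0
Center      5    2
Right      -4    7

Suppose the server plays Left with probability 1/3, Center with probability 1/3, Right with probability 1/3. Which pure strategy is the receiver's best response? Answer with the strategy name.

Wide

If the receiver plays Wide, the server's expected payoff is (1/3)·(-2) + (1/3)·5 + (1/3)·(-4) = -1/3.
If the receiver plays Body, the server's expected payoff is (1/3)·0 + (1/3)·2 + (1/3)·7 = 3.
The receiver minimizes the server's payoff; the smallest is -1/3, so the best response is Wide.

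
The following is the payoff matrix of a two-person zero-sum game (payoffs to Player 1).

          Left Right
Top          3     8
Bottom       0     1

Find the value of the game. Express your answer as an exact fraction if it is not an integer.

3

Row minima: Top → 3, Bottom → 0; maximin = 3.
Column maxima: Left → 3, Right → 8; minimax = 3.
Since maximin = minimax = 3, there is a saddle point and the value is 3.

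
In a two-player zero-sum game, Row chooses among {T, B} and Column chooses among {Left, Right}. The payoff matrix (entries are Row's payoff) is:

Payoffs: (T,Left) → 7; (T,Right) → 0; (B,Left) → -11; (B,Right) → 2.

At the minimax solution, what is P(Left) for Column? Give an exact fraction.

1/10

Row minima: T → 0, B → -11; maximin = 0.
Column maxima: Left → 7, Right → 2; minimax = 2.
0 ≠ 2, so there is no saddle point; optimal play is mixed.
Let Row play T with probability p. Expected payoff against Left: 7p + (-11)(1−p) = 18p − 11; against Right: 0p + 2(1−p) = −2p + 2.
Setting these equal: 18p − 11 = −2p + 2 ⇒ 20p = 13 ⇒ p = 13/20, and the value is (18)·(13/20) − 11 = 7/10.
For Column: with q = P(Left), equating T's and B's payoffs gives 7q = −13q + 2 ⇒ q = 1/10.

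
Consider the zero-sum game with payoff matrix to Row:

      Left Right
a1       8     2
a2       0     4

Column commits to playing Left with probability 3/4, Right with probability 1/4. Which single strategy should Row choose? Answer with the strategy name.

a1

Expected payoff of a1: (3/4)·8 + (1/4)·2 = 13/2.
Expected payoff of a2: (3/4)·0 + (1/4)·4 = 1.
The largest is 13/2, so Row's best response is a1.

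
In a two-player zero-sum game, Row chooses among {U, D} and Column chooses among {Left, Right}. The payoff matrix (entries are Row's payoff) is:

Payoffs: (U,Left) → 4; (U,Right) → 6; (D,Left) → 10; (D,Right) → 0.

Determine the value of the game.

5

Row minima: U → 4, D → 0; maximin = 4.
Column maxima: Left → 10, Right → 6; minimax = 6.
4 ≠ 6, so there is no saddle point; optimal play is mixed.
Let Row play U with probability p. Expected payoff against Left: 4p + 10(1−p) = −6p + 10; against Right: 6p + 0(1−p) = 6p.
Setting these equal: −6p + 10 = 6p ⇒ −12p = -10 ⇒ p = 5/6, and the value is (-6)·(5/6) + 10 = 5.
For Column: with q = P(Left), equating U's and D's payoffs gives −2q + 6 = 10q ⇒ q = 1/2.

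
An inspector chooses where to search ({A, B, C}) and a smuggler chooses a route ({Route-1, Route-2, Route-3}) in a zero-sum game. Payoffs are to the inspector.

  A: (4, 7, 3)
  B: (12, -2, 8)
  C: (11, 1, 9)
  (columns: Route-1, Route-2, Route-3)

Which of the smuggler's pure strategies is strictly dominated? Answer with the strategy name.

Route-3 holds the inspector's payoff strictly below Route-1 in every row: 3 < 4, 8 < 12, 9 < 11.
So Route-1 is strictly dominated for the smuggler.

Route-1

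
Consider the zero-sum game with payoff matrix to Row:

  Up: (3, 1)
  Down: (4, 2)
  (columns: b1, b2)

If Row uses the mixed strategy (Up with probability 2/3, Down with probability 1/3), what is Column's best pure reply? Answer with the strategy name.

b2

If Column plays b1, Row's expected payoff is (2/3)·3 + (1/3)·4 = 10/3.
If Column plays b2, Row's expected payoff is (2/3)·1 + (1/3)·2 = 4/3.
Column minimizes Row's payoff; the smallest is 4/3, so the best response is b2.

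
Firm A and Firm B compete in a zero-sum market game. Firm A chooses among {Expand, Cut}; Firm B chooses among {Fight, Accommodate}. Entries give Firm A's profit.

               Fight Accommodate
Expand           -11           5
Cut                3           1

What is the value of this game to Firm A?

Row minima: Expand → -11, Cut → 1; maximin = 1.
Column maxima: Fight → 3, Accommodate → 5; minimax = 3.
1 ≠ 3, so there is no saddle point; optimal play is mixed.
Let Firm A play Expand with probability p. Expected payoff against Fight: (-11)p + 3(1−p) = −14p + 3; against Accommodate: 5p + 1(1−p) = 4p + 1.
Setting these equal: −14p + 3 = 4p + 1 ⇒ −18p = -2 ⇒ p = 1/9, and the value is (-14)·(1/9) + 3 = 13/9.
For Firm B: with q = P(Fight), equating Expand's and Cut's payoffs gives −16q + 5 = 2q + 1 ⇒ q = 2/9.

13/9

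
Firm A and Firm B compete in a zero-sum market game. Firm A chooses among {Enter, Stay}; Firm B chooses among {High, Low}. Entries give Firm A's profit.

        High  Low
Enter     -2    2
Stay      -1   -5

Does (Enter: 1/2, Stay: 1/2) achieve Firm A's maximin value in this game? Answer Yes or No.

Yes

Against High this mix gives (1/2)·(-2) + (1/2)·(-1) = -3/2.
Against Low this mix gives (1/2)·2 + (1/2)·(-5) = -3/2.
All of Firm B's active replies (High, Low) yield -3/2, and no column does worse for Firm A. The mix makes Firm B indifferent and guarantees -3/2, so it is optimal.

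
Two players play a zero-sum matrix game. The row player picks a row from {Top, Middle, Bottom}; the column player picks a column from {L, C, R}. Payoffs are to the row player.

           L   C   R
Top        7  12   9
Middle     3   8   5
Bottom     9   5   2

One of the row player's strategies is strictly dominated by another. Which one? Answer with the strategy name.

Top gives a strictly higher payoff than Middle against every column: 7 > 3, 12 > 8, 9 > 5.
So Middle is strictly dominated and the row player never plays it.

Middle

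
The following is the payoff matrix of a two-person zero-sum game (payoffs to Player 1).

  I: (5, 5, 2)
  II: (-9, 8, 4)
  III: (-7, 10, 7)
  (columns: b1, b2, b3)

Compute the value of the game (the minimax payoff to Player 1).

Row minima: I → 2, II → -9, III → -7; maximin = 2.
Column maxima: b1 → 5, b2 → 10, b3 → 7; minimax = 5.
2 ≠ 5, so there is no saddle point; optimal play is mixed.
II is strictly dominated by III, so Player 1 never plays it.
b2 is strictly dominated by b3 (it gives Player 1 strictly more in every row), so Player 2 never plays it.
On the remaining 2×2 (I, III vs b1, b3):
Let Player 1 play I with probability p. Expected payoff against b1: 5p + (-7)(1−p) = 12p − 7; against b3: 2p + 7(1−p) = −5p + 7.
Setting these equal: 12p − 7 = −5p + 7 ⇒ 17p = 14 ⇒ p = 14/17, and the value is (12)·(14/17) − 7 = 49/17.
For Player 2: with q = P(b1), equating I's and III's payoffs gives 3q + 2 = −14q + 7 ⇒ q = 5/17.

49/17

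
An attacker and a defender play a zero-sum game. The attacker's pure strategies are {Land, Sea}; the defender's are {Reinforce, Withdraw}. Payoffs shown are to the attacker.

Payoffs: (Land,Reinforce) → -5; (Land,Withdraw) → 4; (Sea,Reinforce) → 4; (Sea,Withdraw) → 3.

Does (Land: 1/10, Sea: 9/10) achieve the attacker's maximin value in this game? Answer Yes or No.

Yes

Against Reinforce this mix gives (1/10)·(-5) + (9/10)·4 = 31/10.
Against Withdraw this mix gives (1/10)·4 + (9/10)·3 = 31/10.
All of the defender's active replies (Reinforce, Withdraw) yield 31/10, and no column does worse for the attacker. The mix makes the defender indifferent and guarantees 31/10, so it is optimal.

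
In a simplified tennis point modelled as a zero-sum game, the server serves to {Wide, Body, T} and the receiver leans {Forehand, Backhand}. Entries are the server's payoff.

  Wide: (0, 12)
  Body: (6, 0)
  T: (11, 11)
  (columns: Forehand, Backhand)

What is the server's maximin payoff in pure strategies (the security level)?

Row minima: Wide → 0, Body → 0, T → 11.
The best of these is 11.

11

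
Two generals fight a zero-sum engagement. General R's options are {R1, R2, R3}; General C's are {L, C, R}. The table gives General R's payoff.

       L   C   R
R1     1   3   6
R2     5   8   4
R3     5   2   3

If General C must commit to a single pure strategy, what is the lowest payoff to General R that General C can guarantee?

5

Column maxima: L → 5, C → 8, R → 6.
The smallest of these is 5.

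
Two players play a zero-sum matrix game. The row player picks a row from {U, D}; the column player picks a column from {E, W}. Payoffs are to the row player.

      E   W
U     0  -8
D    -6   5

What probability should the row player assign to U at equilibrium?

11/19

Row minima: U → -8, D → -6; maximin = -6.
Column maxima: E → 0, W → 5; minimax = 0.
-6 ≠ 0, so there is no saddle point; optimal play is mixed.
Let the row player play U with probability p. Expected payoff against E: 0p + (-6)(1−p) = 6p − 6; against W: (-8)p + 5(1−p) = −13p + 5.
Setting these equal: 6p − 6 = −13p + 5 ⇒ 19p = 11 ⇒ p = 11/19, and the value is (6)·(11/19) − 6 = -48/19.
For the column player: with q = P(E), equating U's and D's payoffs gives 8q − 8 = −11q + 5 ⇒ q = 13/19.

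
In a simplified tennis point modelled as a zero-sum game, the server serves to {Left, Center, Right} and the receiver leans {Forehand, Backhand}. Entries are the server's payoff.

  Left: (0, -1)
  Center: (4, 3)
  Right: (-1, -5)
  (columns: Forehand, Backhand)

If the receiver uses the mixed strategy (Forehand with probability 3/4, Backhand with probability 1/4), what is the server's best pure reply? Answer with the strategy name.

Center

Expected payoff of Left: (3/4)·0 + (1/4)·(-1) = -1/4.
Expected payoff of Center: (3/4)·4 + (1/4)·3 = 15/4.
Expected payoff of Right: (3/4)·(-1) + (1/4)·(-5) = -2.
The largest is 15/4, so the server's best response is Center.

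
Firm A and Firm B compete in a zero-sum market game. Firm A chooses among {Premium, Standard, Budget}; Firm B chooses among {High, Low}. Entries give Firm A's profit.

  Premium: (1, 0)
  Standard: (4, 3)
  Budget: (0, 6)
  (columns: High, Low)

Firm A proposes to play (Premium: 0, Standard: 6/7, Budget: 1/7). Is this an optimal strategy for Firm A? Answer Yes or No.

Against High this mix gives (6/7)·4 + (1/7)·0 = 24/7.
Against Low this mix gives (6/7)·3 + (1/7)·6 = 24/7.
All of Firm B's active replies (High, Low) yield 24/7, and no column does worse for Firm A. The mix makes Firm B indifferent and guarantees 24/7, so it is optimal.

Yes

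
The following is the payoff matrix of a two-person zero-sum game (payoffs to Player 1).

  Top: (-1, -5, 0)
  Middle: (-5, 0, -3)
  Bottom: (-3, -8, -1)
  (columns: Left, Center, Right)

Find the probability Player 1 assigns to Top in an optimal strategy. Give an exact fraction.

5/9

Row minima: Top → -5, Middle → -5, Bottom → -8; maximin = -5.
Column maxima: Left → -1, Center → 0, Right → 0; minimax = -1.
-5 ≠ -1, so there is no saddle point; optimal play is mixed.
Bottom is strictly dominated by Top, so Player 1 never plays it.
Right is strictly dominated by Left (it gives Player 1 strictly more in every row), so Player 2 never plays it.
On the remaining 2×2 (Top, Middle vs Left, Center):
Let Player 1 play Top with probability p. Expected payoff against Left: (-1)p + (-5)(1−p) = 4p − 5; against Center: (-5)p + 0(1−p) = −5p.
Setting these equal: 4p − 5 = −5p ⇒ 9p = 5 ⇒ p = 5/9, and the value is (4)·(5/9) − 5 = -25/9.
For Player 2: with q = P(Left), equating Top's and Middle's payoffs gives 4q − 5 = −5q ⇒ q = 5/9.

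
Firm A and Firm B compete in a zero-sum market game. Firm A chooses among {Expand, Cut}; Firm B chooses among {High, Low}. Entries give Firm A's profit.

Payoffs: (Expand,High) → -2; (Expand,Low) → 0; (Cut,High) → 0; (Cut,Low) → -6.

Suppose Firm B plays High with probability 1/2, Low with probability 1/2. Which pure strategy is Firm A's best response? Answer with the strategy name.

Expand

Expected payoff of Expand: (1/2)·(-2) + (1/2)·0 = -1.
Expected payoff of Cut: (1/2)·0 + (1/2)·(-6) = -3.
The largest is -1, so Firm A's best response is Expand.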